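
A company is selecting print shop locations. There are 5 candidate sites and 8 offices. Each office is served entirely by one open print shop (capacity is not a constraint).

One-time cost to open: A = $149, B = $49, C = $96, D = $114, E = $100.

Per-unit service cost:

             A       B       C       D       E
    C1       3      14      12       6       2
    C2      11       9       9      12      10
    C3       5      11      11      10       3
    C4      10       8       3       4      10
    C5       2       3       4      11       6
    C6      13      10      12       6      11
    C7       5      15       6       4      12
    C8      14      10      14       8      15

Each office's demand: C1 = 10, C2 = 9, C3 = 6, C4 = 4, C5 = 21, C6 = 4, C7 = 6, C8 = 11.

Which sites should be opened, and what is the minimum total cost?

Open B and D; minimum total cost 579.

For any fixed open set, each office goes to its cheapest open site; total = fixed + service.
{B, D}: C1→D 6·10=60, C2→B 9·9=81, C3→D 10·6=60, C4→D 4·4=16, C5→B 3·21=63, C6→D 6·4=24, C7→D 4·6=24, C8→D 8·11=88. Service 416; fixed 163; total 579.
{B, E}: service 436 + fixed 149 = 585
{A, B}: C1→A 3·10=30, C2→B 9·9=81, C3→A 5·6=30, C4→B 8·4=32, C5→A 2·21=42, C6→B 10·4=40, C7→A 5·6=30, C8→B 10·11=110. Service 395; fixed 198; total 593.
{A, B, C, D, E}: service 309 + fixed 508 = 817
No other subset beats 579.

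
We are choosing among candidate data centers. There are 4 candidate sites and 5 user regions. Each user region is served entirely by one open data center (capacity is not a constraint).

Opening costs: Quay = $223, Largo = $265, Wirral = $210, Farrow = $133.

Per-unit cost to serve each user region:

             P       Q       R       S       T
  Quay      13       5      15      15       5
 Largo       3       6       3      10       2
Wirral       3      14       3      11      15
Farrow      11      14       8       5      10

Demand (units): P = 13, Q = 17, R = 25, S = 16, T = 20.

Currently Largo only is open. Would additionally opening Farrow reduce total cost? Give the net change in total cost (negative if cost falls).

No — net change +53 (cost rises by 53).

Current service cost with {Largo}: 416.
Adding Farrow: each user region re-picks its cheapest; new service cost 336, saving 80.
Extra fixed cost: 133. Net change = 133 − 80 = 53.
(Totals: 681 → 734.)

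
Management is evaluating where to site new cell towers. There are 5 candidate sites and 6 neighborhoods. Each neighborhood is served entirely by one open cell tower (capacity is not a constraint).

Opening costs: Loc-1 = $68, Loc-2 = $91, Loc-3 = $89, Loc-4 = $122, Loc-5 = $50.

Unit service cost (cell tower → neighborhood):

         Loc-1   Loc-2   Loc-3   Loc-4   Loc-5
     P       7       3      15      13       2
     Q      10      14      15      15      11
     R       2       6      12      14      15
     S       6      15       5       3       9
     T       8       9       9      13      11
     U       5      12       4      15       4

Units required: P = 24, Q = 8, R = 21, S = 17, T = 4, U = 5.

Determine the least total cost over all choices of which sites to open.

Minimum total cost: 442

For any fixed open set, each neighborhood goes to its cheapest open site; total = fixed + service.
{Loc-1, Loc-5}: P→Loc-5 2·24=48, Q→Loc-1 10·8=80, R→Loc-1 2·21=42, S→Loc-1 6·17=102, T→Loc-1 8·4=32, U→Loc-5 4·5=20. Service 324; fixed 118; total 442.
{Loc-1, Loc-2}: service 353 + fixed 159 = 512
{Loc-1, Loc-4, Loc-5}: P→Loc-5 2·24=48, Q→Loc-1 10·8=80, R→Loc-1 2·21=42, S→Loc-4 3·17=51, T→Loc-1 8·4=32, U→Loc-5 4·5=20. Service 273; fixed 240; total 513.
{Loc-1, Loc-2, Loc-3, Loc-4, Loc-5}: service 273 + fixed 420 = 693
No other subset beats 442.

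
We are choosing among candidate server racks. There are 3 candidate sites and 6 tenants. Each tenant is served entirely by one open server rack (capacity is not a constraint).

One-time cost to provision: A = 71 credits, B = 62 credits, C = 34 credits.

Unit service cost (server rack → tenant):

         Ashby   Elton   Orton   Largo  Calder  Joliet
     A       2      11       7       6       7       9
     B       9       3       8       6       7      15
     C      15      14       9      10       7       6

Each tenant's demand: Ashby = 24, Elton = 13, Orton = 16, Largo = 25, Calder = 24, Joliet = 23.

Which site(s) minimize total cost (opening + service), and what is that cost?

Open A, B and C; minimum total cost 822.

For any fixed open set, each tenant goes to its cheapest open site; total = fixed + service.
{A, B, C}: Ashby→A 2·24=48, Elton→B 3·13=39, Orton→A 7·16=112, Largo→A 6·25=150, Calder→A 7·24=168, Joliet→C 6·23=138. Service 655; fixed 167; total 822.
{A, B}: service 724 + fixed 133 = 857
{A, C}: Ashby→A 2·24=48, Elton→A 11·13=143, Orton→A 7·16=112, Largo→A 6·25=150, Calder→A 7·24=168, Joliet→C 6·23=138. Service 759; fixed 105; total 864.
{C}: Ashby→C 15·24=360, Elton→C 14·13=182, Orton→C 9·16=144, Largo→C 10·25=250, Calder→C 7·24=168, Joliet→C 6·23=138. Service 1242; fixed 34; total 1276.
No other subset beats 822.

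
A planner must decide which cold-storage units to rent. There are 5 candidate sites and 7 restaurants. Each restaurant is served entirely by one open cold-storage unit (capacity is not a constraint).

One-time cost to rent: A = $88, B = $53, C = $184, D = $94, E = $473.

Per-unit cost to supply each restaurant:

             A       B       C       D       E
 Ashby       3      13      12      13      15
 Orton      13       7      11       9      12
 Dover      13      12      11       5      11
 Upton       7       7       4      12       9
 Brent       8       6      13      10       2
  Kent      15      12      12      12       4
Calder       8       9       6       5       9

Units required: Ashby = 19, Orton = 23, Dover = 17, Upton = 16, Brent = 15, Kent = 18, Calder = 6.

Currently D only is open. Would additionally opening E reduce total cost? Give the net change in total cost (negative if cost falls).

No — net change +161 (cost rises by 161).

Current service cost with {D}: 1127.
Adding E: each restaurant re-picks its cheapest; new service cost 815, saving 312.
Extra fixed cost: 473. Net change = 473 − 312 = 161.
(Totals: 1221 → 1382.)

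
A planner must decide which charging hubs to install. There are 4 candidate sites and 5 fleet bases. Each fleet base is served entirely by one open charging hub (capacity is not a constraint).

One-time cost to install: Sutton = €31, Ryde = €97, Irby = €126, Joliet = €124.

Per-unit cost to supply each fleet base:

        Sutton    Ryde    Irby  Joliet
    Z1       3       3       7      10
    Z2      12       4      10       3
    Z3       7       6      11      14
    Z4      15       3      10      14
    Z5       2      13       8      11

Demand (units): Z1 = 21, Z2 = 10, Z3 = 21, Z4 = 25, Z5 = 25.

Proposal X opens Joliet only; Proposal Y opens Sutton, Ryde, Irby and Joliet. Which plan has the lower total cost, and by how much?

Proposal Y is cheaper by 561.

Proposal X: {Joliet}: Z1→Joliet 10·21=210, Z2→Joliet 3·10=30, Z3→Joliet 14·21=294, Z4→Joliet 14·25=350, Z5→Joliet 11·25=275. Service 1159; fixed 124; total 1283.
Proposal Y: {Sutton, Ryde, Irby, Joliet}: Z1→Sutton 3·21=63, Z2→Joliet 3·10=30, Z3→Ryde 6·21=126, Z4→Ryde 3·25=75, Z5→Sutton 2·25=50. Service 344; fixed 378; total 722.
Difference: |1283 − 722| = 561.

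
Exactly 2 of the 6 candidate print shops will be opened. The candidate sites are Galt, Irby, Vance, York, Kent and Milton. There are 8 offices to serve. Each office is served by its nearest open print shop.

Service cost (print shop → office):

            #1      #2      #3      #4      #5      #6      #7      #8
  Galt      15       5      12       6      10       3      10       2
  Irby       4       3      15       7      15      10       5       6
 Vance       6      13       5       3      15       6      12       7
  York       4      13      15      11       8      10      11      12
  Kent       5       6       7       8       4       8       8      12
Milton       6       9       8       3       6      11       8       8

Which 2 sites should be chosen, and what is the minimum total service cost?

Choose Galt and Kent; total service cost 40.

With exactly 2 open, each office uses its cheapest among the chosen.
{Galt, Kent}: #1→Kent 5, #2→Galt 5, #3→Kent 7, #4→Galt 6, #5→Kent 4, #6→Galt 3, #7→Kent 8, #8→Galt 2. Service cost 40.
{Galt, Milton}: service cost 41
{Galt, Vance}: service cost 44
Among all 15 size-2 choices, {Galt, Kent} is lowest.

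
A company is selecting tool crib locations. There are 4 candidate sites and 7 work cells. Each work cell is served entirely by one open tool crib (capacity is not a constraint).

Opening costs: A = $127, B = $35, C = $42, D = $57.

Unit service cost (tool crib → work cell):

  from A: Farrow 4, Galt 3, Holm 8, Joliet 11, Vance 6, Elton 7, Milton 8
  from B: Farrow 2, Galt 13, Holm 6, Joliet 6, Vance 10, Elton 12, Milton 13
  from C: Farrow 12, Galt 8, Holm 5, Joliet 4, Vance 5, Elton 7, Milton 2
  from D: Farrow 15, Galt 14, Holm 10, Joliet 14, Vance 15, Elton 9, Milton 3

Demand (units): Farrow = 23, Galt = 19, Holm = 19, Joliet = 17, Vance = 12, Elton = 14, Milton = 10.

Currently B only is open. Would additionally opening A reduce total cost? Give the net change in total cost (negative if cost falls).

Yes — net change −231 (cost falls by 231).

Current service cost with {B}: 927.
Adding A: each work cell re-picks its cheapest; new service cost 569, saving 358.
Extra fixed cost: 127. Net change = 127 − 358 = -231.
(Totals: 962 → 731.)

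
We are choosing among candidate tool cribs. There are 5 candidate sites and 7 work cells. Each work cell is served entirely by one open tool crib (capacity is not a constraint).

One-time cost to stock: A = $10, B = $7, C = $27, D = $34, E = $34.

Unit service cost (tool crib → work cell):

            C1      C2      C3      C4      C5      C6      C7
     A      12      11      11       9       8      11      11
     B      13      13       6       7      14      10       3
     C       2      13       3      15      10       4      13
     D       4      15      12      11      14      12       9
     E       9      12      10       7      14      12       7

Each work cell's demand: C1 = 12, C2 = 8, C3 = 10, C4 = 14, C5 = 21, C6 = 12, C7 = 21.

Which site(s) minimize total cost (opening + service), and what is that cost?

For any fixed open set, each work cell goes to its cheapest open site; total = fixed + service.
{A, B, C}: C1→C 2·12=24, C2→A 11·8=88, C3→C 3·10=30, C4→B 7·14=98, C5→A 8·21=168, C6→C 4·12=48, C7→B 3·21=63. Service 519; fixed 44; total 563.
{A, B, C, D}: service 519 + fixed 78 = 597
{A, B, C, E}: service 519 + fixed 78 = 597
{A, B, C, D, E}: service 519 + fixed 112 = 631
No other subset beats 563.

Open A, B and C; minimum total cost 563.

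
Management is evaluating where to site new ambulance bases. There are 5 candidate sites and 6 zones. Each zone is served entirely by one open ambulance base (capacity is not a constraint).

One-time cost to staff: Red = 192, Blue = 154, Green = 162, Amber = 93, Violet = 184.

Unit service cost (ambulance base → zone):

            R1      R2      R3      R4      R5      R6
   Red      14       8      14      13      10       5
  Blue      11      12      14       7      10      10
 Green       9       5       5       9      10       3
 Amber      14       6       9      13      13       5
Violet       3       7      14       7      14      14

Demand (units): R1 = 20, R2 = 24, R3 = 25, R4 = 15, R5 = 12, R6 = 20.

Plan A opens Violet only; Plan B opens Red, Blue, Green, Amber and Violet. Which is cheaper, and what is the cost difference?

Plan A is cheaper by 60.

Plan A: {Violet}: R1→Violet 3·20=60, R2→Violet 7·24=168, R3→Violet 14·25=350, R4→Violet 7·15=105, R5→Violet 14·12=168, R6→Violet 14·20=280. Service 1131; fixed 184; total 1315.
Plan B: {Red, Blue, Green, Amber, Violet}: R1→Violet 3·20=60, R2→Green 5·24=120, R3→Green 5·25=125, R4→Blue 7·15=105, R5→Red 10·12=120, R6→Green 3·20=60. Service 590; fixed 785; total 1375.
Difference: |1315 − 1375| = 60.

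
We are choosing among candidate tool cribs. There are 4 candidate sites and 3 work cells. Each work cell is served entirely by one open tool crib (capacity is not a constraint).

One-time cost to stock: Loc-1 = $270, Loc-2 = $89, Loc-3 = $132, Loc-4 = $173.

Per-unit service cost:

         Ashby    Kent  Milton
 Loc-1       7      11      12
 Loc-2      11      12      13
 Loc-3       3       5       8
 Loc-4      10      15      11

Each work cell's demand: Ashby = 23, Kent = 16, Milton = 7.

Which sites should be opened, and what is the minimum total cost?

Open Loc-3 only; minimum total cost 337.

For any fixed open set, each work cell goes to its cheapest open site; total = fixed + service.
{Loc-3}: Ashby→Loc-3 3·23=69, Kent→Loc-3 5·16=80, Milton→Loc-3 8·7=56. Service 205; fixed 132; total 337.
{Loc-2, Loc-3}: service 205 + fixed 221 = 426
{Loc-3, Loc-4}: service 205 + fixed 305 = 510
{Loc-1, Loc-2, Loc-3, Loc-4}: service 205 + fixed 664 = 869
(All 15 nonempty subsets were checked; Loc-3 only is lowest.)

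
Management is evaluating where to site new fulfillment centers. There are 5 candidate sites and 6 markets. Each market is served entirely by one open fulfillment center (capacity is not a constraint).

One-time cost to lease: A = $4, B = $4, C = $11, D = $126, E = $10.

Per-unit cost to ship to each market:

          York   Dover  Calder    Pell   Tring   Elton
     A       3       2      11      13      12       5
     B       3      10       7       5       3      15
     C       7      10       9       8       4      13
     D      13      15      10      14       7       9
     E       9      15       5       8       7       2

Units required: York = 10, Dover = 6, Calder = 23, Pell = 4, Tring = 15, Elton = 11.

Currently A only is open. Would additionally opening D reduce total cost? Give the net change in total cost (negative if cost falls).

No — net change +28 (cost rises by 28).

Current service cost with {A}: 582.
Adding D: each market re-picks its cheapest; new service cost 484, saving 98.
Extra fixed cost: 126. Net change = 126 − 98 = 28.
(Totals: 586 → 614.)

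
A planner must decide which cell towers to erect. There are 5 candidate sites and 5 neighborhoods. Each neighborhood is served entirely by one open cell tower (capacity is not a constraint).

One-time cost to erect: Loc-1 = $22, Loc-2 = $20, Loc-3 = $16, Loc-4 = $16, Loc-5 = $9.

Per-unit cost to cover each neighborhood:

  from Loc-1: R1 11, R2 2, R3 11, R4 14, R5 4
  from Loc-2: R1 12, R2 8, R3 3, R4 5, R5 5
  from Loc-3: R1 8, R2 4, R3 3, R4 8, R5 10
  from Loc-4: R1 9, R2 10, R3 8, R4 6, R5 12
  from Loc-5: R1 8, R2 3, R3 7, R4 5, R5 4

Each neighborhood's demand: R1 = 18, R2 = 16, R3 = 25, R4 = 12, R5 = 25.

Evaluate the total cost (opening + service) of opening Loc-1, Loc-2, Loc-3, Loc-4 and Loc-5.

Each neighborhood is assigned to its cheapest site among the open ones.
{Loc-1, Loc-2, Loc-3, Loc-4, Loc-5}: R1→Loc-3 8·18=144, R2→Loc-1 2·16=32, R3→Loc-2 3·25=75, R4→Loc-2 5·12=60, R5→Loc-1 4·25=100. Service 411; fixed 83; total 494.

Total cost: 494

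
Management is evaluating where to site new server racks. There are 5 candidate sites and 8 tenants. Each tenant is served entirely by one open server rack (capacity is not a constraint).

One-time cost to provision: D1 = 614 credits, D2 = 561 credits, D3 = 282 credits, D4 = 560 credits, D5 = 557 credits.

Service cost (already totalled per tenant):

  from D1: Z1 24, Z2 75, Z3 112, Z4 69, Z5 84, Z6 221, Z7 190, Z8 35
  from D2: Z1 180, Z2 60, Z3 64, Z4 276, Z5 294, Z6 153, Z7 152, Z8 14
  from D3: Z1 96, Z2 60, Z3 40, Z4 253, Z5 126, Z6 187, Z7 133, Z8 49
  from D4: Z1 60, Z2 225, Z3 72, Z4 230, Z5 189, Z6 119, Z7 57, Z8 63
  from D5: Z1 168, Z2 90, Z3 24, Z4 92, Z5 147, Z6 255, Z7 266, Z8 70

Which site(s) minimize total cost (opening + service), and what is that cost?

For any fixed open set, each tenant goes to its cheapest open site; total = fixed + service.
{D3}: Z1→D3 96, Z2→D3 60, Z3→D3 40, Z4→D3 253, Z5→D3 126, Z6→D3 187, Z7→D3 133, Z8→D3 49. Service 944; fixed 282; total 1226.
{D1}: service 810 + fixed 614 = 1424
{D1, D3}: service 632 + fixed 896 = 1528
{D1, D2, D3, D4, D5}: Z1→D1 24, Z2→D2 60, Z3→D5 24, Z4→D1 69, Z5→D1 84, Z6→D4 119, Z7→D4 57, Z8→D2 14. Service 451; fixed 2574; total 3025.
No other subset beats 1226.

Open D3 only; minimum total cost 1226.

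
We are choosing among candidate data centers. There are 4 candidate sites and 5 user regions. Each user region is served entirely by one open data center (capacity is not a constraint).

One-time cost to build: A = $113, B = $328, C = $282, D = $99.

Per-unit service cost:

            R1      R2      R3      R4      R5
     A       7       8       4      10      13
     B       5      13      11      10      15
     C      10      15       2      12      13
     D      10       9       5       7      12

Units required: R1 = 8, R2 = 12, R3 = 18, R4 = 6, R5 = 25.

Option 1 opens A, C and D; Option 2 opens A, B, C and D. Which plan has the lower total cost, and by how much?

Option 1 is cheaper by 312.

Option 1: {A, C, D}: R1→A 7·8=56, R2→A 8·12=96, R3→C 2·18=36, R4→D 7·6=42, R5→D 12·25=300. Service 530; fixed 494; total 1024.
Option 2: {A, B, C, D}: R1→B 5·8=40, R2→A 8·12=96, R3→C 2·18=36, R4→D 7·6=42, R5→D 12·25=300. Service 514; fixed 822; total 1336.
Difference: |1024 − 1336| = 312.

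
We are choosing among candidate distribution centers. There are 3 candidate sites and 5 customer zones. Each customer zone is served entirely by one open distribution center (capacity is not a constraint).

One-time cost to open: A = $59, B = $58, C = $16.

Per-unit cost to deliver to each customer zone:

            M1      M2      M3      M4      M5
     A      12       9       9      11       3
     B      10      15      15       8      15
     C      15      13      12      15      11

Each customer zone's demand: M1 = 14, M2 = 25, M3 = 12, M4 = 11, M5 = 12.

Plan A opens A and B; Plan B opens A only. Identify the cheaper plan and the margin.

Plan A is cheaper by 3.

Plan A: {A, B}: M1→B 10·14=140, M2→A 9·25=225, M3→A 9·12=108, M4→B 8·11=88, M5→A 3·12=36. Service 597; fixed 117; total 714.
Plan B: {A}: M1→A 12·14=168, M2→A 9·25=225, M3→A 9·12=108, M4→A 11·11=121, M5→A 3·12=36. Service 658; fixed 59; total 717.
Difference: |714 − 717| = 3.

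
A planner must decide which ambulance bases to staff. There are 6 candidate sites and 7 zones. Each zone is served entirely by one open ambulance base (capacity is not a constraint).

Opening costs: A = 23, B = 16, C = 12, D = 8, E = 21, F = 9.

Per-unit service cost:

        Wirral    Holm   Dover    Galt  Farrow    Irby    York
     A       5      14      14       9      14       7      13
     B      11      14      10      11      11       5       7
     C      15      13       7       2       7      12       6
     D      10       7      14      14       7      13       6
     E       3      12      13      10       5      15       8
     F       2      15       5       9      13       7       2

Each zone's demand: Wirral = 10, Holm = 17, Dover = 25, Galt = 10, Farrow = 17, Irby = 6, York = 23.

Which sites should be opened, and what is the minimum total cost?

For any fixed open set, each zone goes to its cheapest open site; total = fixed + service.
{C, D, E, F}: Wirral→F 2·10=20, Holm→D 7·17=119, Dover→F 5·25=125, Galt→C 2·10=20, Farrow→E 5·17=85, Irby→F 7·6=42, York→F 2·23=46. Service 457; fixed 50; total 507.
{B, C, D, E, F}: Wirral→F 2·10=20, Holm→D 7·17=119, Dover→F 5·25=125, Galt→C 2·10=20, Farrow→E 5·17=85, Irby→B 5·6=30, York→F 2·23=46. Service 445; fixed 66; total 511.
{C, D, F}: Wirral→F 2·10=20, Holm→D 7·17=119, Dover→F 5·25=125, Galt→C 2·10=20, Farrow→C 7·17=119, Irby→F 7·6=42, York→F 2·23=46. Service 491; fixed 29; total 520.
{A, B, C, D, E, F}: service 445 + fixed 89 = 534
No other subset beats 507.

Open C, D, E and F; minimum total cost 507.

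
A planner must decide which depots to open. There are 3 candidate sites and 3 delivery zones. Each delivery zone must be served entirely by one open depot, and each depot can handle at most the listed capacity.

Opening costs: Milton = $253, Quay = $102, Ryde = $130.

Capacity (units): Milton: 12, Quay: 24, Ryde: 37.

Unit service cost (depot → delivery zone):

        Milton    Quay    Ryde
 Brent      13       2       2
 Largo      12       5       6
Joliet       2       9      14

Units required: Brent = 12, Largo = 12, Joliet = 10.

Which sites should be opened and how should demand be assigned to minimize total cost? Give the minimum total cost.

Minimum total cost: 366

Open {Ryde}: Brent→Ryde 2·12=24, Largo→Ryde 6·12=72, Joliet→Ryde 14·10=140.
Loads: Ryde carries 34/37. Service 236; fixed 130; total 366.
Next best feasible plan costs 406.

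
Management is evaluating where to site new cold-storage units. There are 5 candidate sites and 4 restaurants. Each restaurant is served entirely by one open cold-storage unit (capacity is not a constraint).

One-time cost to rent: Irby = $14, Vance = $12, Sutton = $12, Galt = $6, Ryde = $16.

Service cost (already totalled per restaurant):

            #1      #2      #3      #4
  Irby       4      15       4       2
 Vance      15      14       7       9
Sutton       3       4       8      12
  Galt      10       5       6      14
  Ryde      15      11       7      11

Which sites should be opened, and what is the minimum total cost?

For any fixed open set, each restaurant goes to its cheapest open site; total = fixed + service.
{Irby, Galt}: #1→Irby 4, #2→Galt 5, #3→Irby 4, #4→Irby 2. Service 15; fixed 20; total 35.
{Irby}: service 25 + fixed 14 = 39
{Irby, Sutton}: service 13 + fixed 26 = 39
{Irby, Vance, Sutton, Galt, Ryde}: service 13 + fixed 60 = 73
No other subset beats 35.

Open Irby and Galt; minimum total cost 35.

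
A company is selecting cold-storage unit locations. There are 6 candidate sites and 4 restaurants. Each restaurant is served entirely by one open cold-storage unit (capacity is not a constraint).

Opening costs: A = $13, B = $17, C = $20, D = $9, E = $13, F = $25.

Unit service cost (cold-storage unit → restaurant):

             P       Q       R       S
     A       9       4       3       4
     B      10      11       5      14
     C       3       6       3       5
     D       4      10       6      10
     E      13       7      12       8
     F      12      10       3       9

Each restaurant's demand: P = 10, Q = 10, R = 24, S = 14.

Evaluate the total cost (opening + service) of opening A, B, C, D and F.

Each restaurant is assigned to its cheapest site among the open ones.
{A, B, C, D, F}: P→C 3·10=30, Q→A 4·10=40, R→A 3·24=72, S→A 4·14=56. Service 198; fixed 84; total 282.

Total cost: 282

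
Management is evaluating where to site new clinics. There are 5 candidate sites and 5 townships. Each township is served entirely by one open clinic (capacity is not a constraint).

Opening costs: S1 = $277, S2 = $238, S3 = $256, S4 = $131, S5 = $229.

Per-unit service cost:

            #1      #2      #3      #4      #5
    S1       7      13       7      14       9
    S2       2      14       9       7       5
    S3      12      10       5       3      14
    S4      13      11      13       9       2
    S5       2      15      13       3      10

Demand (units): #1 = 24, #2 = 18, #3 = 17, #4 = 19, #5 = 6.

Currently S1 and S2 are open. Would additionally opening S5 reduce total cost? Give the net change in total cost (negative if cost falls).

No — net change +153 (cost rises by 153).

Current service cost with {S1, S2}: 564.
Adding S5: each township re-picks its cheapest; new service cost 488, saving 76.
Extra fixed cost: 229. Net change = 229 − 76 = 153.
(Totals: 1079 → 1232.)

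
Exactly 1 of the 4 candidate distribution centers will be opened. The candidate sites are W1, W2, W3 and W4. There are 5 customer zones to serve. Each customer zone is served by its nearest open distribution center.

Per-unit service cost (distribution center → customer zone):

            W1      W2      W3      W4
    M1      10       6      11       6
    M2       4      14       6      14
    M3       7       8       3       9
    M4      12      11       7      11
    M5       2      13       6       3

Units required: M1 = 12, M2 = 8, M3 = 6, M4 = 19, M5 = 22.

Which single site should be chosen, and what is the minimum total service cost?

With exactly 1 open, each customer zone uses its cheapest among the chosen.
{W3}: M1→W3 11·12=132, M2→W3 6·8=48, M3→W3 3·6=18, M4→W3 7·19=133, M5→W3 6·22=132. Service cost 463.
{W1}: service cost 466
{W4}: service cost 513
Among all 4 size-1 choices, {W3} is lowest.

Choose W3 only; total service cost 463.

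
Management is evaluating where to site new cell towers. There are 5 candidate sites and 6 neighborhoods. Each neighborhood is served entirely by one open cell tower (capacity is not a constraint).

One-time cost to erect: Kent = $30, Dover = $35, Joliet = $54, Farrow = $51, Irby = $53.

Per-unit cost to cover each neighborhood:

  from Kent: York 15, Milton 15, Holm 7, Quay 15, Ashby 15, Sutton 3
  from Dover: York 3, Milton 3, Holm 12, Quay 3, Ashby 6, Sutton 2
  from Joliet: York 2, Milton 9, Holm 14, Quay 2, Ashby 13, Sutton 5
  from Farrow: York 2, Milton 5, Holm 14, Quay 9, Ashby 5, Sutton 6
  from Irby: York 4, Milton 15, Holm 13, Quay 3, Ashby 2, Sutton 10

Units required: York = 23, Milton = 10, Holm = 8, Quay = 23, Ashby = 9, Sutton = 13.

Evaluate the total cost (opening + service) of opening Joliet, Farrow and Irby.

Each neighborhood is assigned to its cheapest site among the open ones.
{Joliet, Farrow, Irby}: York→Joliet 2·23=46, Milton→Farrow 5·10=50, Holm→Irby 13·8=104, Quay→Joliet 2·23=46, Ashby→Irby 2·9=18, Sutton→Joliet 5·13=65. Service 329; fixed 158; total 487.

Total cost: 487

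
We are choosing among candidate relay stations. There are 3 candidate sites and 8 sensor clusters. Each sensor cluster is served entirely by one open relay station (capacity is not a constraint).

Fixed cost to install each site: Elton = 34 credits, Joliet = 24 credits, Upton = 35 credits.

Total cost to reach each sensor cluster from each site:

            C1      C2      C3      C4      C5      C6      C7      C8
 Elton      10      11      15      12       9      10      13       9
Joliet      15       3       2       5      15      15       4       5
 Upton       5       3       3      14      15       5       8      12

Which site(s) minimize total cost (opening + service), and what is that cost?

For any fixed open set, each sensor cluster goes to its cheapest open site; total = fixed + service.
{Joliet}: C1→Joliet 15, C2→Joliet 3, C3→Joliet 2, C4→Joliet 5, C5→Joliet 15, C6→Joliet 15, C7→Joliet 4, C8→Joliet 5. Service 64; fixed 24; total 88.
{Upton}: service 65 + fixed 35 = 100
{Joliet, Upton}: service 44 + fixed 59 = 103
{Elton, Joliet, Upton}: C1→Upton 5, C2→Joliet 3, C3→Joliet 2, C4→Joliet 5, C5→Elton 9, C6→Upton 5, C7→Joliet 4, C8→Joliet 5. Service 38; fixed 93; total 131.
No other subset beats 88.

Open Joliet only; minimum total cost 88.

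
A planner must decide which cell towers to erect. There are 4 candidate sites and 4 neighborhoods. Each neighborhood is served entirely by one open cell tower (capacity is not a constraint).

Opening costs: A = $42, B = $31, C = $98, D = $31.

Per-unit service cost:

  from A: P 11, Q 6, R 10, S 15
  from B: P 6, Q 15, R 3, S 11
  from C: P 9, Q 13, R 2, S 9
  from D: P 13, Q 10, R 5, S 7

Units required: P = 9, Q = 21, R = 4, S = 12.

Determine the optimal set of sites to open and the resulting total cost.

Open A, B and D; minimum total cost 380.

For any fixed open set, each neighborhood goes to its cheapest open site; total = fixed + service.
{A, B, D}: P→B 6·9=54, Q→A 6·21=126, R→B 3·4=12, S→D 7·12=84. Service 276; fixed 104; total 380.
{A, B}: service 324 + fixed 73 = 397
{A, D}: service 329 + fixed 73 = 402
{A, B, C, D}: service 272 + fixed 202 = 474
(All 15 nonempty subsets were checked; A, B and D is lowest.)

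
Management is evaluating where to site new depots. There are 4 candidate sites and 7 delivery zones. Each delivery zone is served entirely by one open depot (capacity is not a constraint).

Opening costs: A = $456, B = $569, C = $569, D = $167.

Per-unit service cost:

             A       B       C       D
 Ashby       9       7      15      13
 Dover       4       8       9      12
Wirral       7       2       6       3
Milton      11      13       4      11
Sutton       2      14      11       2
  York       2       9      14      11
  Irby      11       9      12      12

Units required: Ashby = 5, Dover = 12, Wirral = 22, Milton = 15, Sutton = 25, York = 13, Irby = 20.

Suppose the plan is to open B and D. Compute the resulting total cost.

Each delivery zone is assigned to its cheapest site among the open ones.
{B, D}: Ashby→B 7·5=35, Dover→B 8·12=96, Wirral→B 2·22=44, Milton→D 11·15=165, Sutton→D 2·25=50, York→B 9·13=117, Irby→B 9·20=180. Service 687; fixed 736; total 1423.

Total cost: 1423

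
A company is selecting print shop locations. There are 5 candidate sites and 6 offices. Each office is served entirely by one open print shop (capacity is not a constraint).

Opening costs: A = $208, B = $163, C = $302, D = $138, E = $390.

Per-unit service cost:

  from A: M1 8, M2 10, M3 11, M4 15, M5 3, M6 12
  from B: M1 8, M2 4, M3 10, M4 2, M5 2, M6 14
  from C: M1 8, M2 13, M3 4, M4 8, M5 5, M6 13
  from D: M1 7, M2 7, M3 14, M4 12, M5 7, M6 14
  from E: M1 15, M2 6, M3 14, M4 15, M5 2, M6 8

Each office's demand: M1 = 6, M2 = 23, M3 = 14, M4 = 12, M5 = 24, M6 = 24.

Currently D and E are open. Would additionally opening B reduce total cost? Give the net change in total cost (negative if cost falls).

Yes — net change −59 (cost falls by 59).

Current service cost with {D, E}: 760.
Adding B: each office re-picks its cheapest; new service cost 538, saving 222.
Extra fixed cost: 163. Net change = 163 − 222 = -59.
(Totals: 1288 → 1229.)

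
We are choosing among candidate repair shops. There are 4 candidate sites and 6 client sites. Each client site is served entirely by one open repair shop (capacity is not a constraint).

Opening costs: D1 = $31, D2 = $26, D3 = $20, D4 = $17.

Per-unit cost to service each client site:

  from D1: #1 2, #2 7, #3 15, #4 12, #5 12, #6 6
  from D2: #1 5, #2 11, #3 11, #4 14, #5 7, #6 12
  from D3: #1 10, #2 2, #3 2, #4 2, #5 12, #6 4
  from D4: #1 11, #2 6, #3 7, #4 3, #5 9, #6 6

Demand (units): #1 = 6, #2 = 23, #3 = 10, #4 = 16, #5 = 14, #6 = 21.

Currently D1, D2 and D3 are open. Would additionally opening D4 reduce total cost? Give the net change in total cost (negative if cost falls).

No — net change +17 (cost rises by 17).

Current service cost with {D1, D2, D3}: 292.
Adding D4: each client site re-picks its cheapest; new service cost 292, saving 0.
Extra fixed cost: 17. Net change = 17 − 0 = 17.
(Totals: 369 → 386.)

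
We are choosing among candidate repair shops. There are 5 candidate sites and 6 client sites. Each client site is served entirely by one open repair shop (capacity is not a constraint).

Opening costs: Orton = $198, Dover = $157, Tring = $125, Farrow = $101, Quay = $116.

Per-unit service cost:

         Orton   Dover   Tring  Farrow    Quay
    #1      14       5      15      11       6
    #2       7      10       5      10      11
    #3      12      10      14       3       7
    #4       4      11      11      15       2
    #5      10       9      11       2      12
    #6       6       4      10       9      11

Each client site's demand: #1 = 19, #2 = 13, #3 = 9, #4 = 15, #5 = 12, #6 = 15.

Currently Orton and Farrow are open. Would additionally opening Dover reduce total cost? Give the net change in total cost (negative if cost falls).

Current service cost with {Orton, Farrow}: 501.
Adding Dover: each client site re-picks its cheapest; new service cost 357, saving 144.
Extra fixed cost: 157. Net change = 157 − 144 = 13.
(Totals: 800 → 813.)

No — net change +13 (cost rises by 13).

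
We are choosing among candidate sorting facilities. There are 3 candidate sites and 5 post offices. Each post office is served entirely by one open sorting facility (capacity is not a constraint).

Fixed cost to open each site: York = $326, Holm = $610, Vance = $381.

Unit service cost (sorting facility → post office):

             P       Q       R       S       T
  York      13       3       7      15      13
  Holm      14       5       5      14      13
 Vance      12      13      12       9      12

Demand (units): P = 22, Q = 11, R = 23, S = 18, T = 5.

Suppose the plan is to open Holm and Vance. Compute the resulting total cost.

Each post office is assigned to its cheapest site among the open ones.
{Holm, Vance}: P→Vance 12·22=264, Q→Holm 5·11=55, R→Holm 5·23=115, S→Vance 9·18=162, T→Vance 12·5=60. Service 656; fixed 991; total 1647.

Total cost: 1647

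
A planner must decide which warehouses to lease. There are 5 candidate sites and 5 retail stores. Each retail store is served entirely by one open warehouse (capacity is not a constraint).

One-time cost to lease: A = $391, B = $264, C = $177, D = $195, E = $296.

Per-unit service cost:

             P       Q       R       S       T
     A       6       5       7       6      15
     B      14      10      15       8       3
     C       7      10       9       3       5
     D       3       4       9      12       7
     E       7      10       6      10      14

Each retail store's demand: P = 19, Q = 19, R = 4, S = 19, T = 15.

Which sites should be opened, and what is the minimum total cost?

For any fixed open set, each retail store goes to its cheapest open site; total = fixed + service.
{C}: P→C 7·19=133, Q→C 10·19=190, R→C 9·4=36, S→C 3·19=57, T→C 5·15=75. Service 491; fixed 177; total 668.
{C, D}: service 301 + fixed 372 = 673
{D}: service 502 + fixed 195 = 697
{A, B, C, D, E}: service 259 + fixed 1323 = 1582
No other subset beats 668.

Open C only; minimum total cost 668.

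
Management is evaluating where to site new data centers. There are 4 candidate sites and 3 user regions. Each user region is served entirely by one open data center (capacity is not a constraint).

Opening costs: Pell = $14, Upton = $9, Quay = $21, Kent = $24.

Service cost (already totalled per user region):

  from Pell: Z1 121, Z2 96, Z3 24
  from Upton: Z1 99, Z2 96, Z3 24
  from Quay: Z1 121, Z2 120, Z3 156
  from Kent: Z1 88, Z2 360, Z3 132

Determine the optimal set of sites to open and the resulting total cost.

Open Upton only; minimum total cost 228.

For any fixed open set, each user region goes to its cheapest open site; total = fixed + service.
{Upton}: Z1→Upton 99, Z2→Upton 96, Z3→Upton 24. Service 219; fixed 9; total 228.
{Upton, Kent}: Z1→Kent 88, Z2→Upton 96, Z3→Upton 24. Service 208; fixed 33; total 241.
{Pell, Upton}: Z1→Upton 99, Z2→Pell 96, Z3→Pell 24. Service 219; fixed 23; total 242.
{Pell, Upton, Quay, Kent}: service 208 + fixed 68 = 276
No other subset beats 228.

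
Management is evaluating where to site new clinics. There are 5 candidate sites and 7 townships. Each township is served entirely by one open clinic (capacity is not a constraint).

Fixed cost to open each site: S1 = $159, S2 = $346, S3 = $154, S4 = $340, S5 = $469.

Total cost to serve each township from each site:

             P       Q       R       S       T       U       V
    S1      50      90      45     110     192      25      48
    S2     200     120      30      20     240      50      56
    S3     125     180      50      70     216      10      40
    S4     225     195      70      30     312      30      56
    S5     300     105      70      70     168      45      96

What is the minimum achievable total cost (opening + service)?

For any fixed open set, each township goes to its cheapest open site; total = fixed + service.
{S1}: P→S1 50, Q→S1 90, R→S1 45, S→S1 110, T→S1 192, U→S1 25, V→S1 48. Service 560; fixed 159; total 719.
{S1, S3}: P→S1 50, Q→S1 90, R→S1 45, S→S3 70, T→S1 192, U→S3 10, V→S3 40. Service 497; fixed 313; total 810.
{S3}: P→S3 125, Q→S3 180, R→S3 50, S→S3 70, T→S3 216, U→S3 10, V→S3 40. Service 691; fixed 154; total 845.
{S1, S2, S3, S4, S5}: service 408 + fixed 1468 = 1876
No other subset beats 719.

Minimum total cost: 719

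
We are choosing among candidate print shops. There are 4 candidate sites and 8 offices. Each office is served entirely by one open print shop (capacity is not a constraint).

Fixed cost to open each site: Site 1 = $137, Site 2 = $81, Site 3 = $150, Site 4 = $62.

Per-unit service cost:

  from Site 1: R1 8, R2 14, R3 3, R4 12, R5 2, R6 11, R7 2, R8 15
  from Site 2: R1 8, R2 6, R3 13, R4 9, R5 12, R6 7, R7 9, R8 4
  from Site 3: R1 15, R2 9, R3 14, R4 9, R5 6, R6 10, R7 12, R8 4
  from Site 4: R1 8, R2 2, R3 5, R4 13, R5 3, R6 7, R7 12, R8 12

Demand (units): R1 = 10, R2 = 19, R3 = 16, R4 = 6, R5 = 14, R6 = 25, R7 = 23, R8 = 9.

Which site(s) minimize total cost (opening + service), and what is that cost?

For any fixed open set, each office goes to its cheapest open site; total = fixed + service.
{Site 1, Site 2, Site 4}: R1→Site 1 8·10=80, R2→Site 4 2·19=38, R3→Site 1 3·16=48, R4→Site 2 9·6=54, R5→Site 1 2·14=28, R6→Site 2 7·25=175, R7→Site 1 2·23=46, R8→Site 2 4·9=36. Service 505; fixed 280; total 785.
{Site 1, Site 4}: R1→Site 1 8·10=80, R2→Site 4 2·19=38, R3→Site 1 3·16=48, R4→Site 1 12·6=72, R5→Site 1 2·14=28, R6→Site 4 7·25=175, R7→Site 1 2·23=46, R8→Site 4 12·9=108. Service 595; fixed 199; total 794.
{Site 1, Site 2}: service 581 + fixed 218 = 799
{Site 1, Site 2, Site 3, Site 4}: R1→Site 1 8·10=80, R2→Site 4 2·19=38, R3→Site 1 3·16=48, R4→Site 2 9·6=54, R5→Site 1 2·14=28, R6→Site 2 7·25=175, R7→Site 1 2·23=46, R8→Site 2 4·9=36. Service 505; fixed 430; total 935.
No other subset beats 785.

Open Site 1, Site 2 and Site 4; minimum total cost 785.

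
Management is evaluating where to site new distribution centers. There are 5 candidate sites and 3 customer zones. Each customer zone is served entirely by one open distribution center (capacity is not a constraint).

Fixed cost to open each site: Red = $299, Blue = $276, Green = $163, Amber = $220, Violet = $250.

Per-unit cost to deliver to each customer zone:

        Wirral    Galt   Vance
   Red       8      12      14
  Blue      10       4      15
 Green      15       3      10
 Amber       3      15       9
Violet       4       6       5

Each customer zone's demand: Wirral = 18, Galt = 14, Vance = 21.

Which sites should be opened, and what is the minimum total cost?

Open Violet only; minimum total cost 511.

For any fixed open set, each customer zone goes to its cheapest open site; total = fixed + service.
{Violet}: Wirral→Violet 4·18=72, Galt→Violet 6·14=84, Vance→Violet 5·21=105. Service 261; fixed 250; total 511.
{Green, Violet}: service 219 + fixed 413 = 632
{Green, Amber}: service 285 + fixed 383 = 668
{Red, Blue, Green, Amber, Violet}: Wirral→Amber 3·18=54, Galt→Green 3·14=42, Vance→Violet 5·21=105. Service 201; fixed 1208; total 1409.
No other subset beats 511.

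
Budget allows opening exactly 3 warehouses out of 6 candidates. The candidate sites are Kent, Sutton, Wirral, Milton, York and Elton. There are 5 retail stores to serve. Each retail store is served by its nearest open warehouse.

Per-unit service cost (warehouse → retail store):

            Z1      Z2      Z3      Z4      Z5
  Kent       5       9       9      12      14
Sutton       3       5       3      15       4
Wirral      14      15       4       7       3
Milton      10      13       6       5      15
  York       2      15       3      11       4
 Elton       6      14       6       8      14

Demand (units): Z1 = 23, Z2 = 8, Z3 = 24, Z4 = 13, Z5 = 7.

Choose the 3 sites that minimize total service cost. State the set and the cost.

Choose Sutton, Milton and York; total service cost 251.

With exactly 3 open, each retail store uses its cheapest among the chosen.
{Sutton, Milton, York}: Z1→York 2·23=46, Z2→Sutton 5·8=40, Z3→Sutton 3·24=72, Z4→Milton 5·13=65, Z5→Sutton 4·7=28. Service cost 251.
{Sutton, Wirral, Milton}: service cost 267
{Sutton, Wirral, York}: service cost 270
Among all 20 size-3 choices, {Sutton, Milton, York} is lowest.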